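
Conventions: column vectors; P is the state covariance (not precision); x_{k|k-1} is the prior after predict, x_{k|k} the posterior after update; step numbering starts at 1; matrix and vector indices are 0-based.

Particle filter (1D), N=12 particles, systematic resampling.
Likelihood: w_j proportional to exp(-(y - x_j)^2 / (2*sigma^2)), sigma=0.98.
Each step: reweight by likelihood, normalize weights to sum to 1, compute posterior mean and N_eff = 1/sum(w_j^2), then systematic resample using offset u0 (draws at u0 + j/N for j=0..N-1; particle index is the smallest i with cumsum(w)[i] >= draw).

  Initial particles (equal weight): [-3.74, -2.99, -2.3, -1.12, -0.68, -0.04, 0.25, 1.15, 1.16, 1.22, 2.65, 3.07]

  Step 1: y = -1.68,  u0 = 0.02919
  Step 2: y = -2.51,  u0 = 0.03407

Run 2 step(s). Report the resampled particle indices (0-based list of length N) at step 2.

resampled_idx = [0, 1, 1, 2, 2, 3, 3, 4, 4, 5, 7, 9]

step 1: w=[0.0342, 0.1273, 0.2547, 0.2642, 0.1848, 0.0767, 0.0447, 0.0048, 0.0047, 0.0039, 0.0000, 0.0000]  mean=-1.4918  Neff=5.1508  idx=[0, 1, 2, 2, 2, 3, 3, 3, 4, 4, 4, 6]
step 2: w=[0.0769, 0.1500, 0.1652, 0.1652, 0.1652, 0.0618, 0.0618, 0.0618, 0.0296, 0.0296, 0.0296, 0.0032]  mean=-2.1434  Neff=8.0376  idx=[0, 1, 1, 2, 2, 3, 3, 4, 4, 5, 7, 9]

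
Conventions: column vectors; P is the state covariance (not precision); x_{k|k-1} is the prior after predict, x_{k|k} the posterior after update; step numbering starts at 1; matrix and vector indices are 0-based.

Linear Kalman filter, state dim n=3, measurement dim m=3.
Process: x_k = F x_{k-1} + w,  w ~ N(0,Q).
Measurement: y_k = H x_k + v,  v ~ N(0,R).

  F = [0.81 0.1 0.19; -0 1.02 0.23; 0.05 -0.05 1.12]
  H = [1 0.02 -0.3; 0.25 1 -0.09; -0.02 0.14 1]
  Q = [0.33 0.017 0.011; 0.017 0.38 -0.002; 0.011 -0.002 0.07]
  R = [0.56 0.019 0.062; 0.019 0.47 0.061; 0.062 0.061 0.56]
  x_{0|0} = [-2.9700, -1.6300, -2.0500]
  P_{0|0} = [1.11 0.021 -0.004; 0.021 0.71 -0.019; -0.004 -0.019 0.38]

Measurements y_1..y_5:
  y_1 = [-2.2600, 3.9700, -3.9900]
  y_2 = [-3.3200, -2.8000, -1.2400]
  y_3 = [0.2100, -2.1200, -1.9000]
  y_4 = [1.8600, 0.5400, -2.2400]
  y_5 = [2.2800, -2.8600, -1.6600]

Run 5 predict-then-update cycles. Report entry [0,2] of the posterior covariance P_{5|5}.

step 1: x^-=[-2.9582, -2.1341, -2.3630]  P^-=[1.0805 0.1185 0.1269; 0.1185 1.1299 0.0392; 0.1269 0.0392 0.5528]  S=[1.6189 0.4130 0.0211; 0.4130 1.7184 0.2365; 0.0211 0.2365 1.1406]  K=[0.6299 0.0567 0.0835; -0.0970 0.6920 0.0293; -0.0167 -0.0522 0.4984]  nu=[0.0320, 6.6310, -1.3874]  x^+=[-2.6782, 2.4108, -3.4013]  P^+=[0.3909 -0.0447 0.1033; -0.0447 0.3368 0.0046; 0.1033 0.0046 0.2763]
step 2: x^-=[-2.5745, 1.6767, -4.0640]  P^-=[0.6245 0.0467 0.1807; 0.0467 0.7471 0.0561; 0.1807 0.0561 0.4297]  S=[1.1163 0.2019 0.1098; 0.2019 1.2648 0.2254; 0.1098 0.2254 1.0128]  K=[0.4921 0.0497 0.1082; -0.0718 0.6018 0.0316; 0.0101 -0.0295 0.4339]  nu=[-1.9982, -4.1988, 2.5377]  x^+=[-3.4921, -0.6266, -2.8593]  P^+=[0.3152 -0.0301 0.1046; -0.0301 0.2917 0.0085; 0.1046 0.0085 0.2427]
step 3: x^-=[-3.4345, -1.2968, -3.3457]  P^-=[0.5762 0.0538 0.1718; 0.0538 0.7003 0.0549; 0.1718 0.0549 0.3869]  S=[1.0697 0.1967 0.1155; 0.1967 1.2188 0.2197; 0.1155 0.2197 0.9691]  K=[0.4700 0.0550 0.1047; -0.0631 0.5861 0.0314; 0.0135 -0.0239 0.4074]  nu=[2.6667, -0.2657, 1.5585]  x^+=[-2.0324, -1.5719, -2.6683]  P^+=[0.3015 -0.0252 0.1007; -0.0252 0.2833 0.0093; 0.1007 0.0093 0.2283]
step 4: x^-=[-2.3104, -2.2171, -3.0115]  P^-=[0.5661 0.0559 0.1645; 0.0559 0.6912 0.0527; 0.1645 0.0527 0.3682]  S=[1.0624 0.1974 0.1143; 0.1974 1.2106 0.2161; 0.1143 0.2161 0.9498]  K=[0.4661 0.0569 0.1005; -0.0609 0.5830 0.0309; 0.0135 -0.0227 0.3955]  nu=[3.3113, 3.0636, 1.0357]  x^+=[-0.4887, -0.6008, -2.6265]  P^+=[0.2982 -0.0240 0.0980; -0.0240 0.2816 0.0092; 0.0980 0.0092 0.2216]
step 5: x^-=[-0.9550, -1.2169, -2.9361]  P^-=[0.5631 0.0558 0.1604; 0.0558 0.6890 0.0510; 0.1604 0.0510 0.3595]  S=[1.0611 0.1975 0.1129; 0.1975 1.2086 0.2139; 0.1129 0.2139 0.9407]  K=[0.4653 0.0573 0.0980; -0.0604 0.5823 0.0304; 0.0132 -0.0225 0.3898]  nu=[2.3785, -1.6686, 1.4274]  x^+=[0.1958, -2.2889, -2.3106]  P^+=[0.2971 -0.0238 0.0965; -0.0238 0.2812 0.0090; 0.0965 0.0090 0.2184]

P_post[0,2] = 0.0965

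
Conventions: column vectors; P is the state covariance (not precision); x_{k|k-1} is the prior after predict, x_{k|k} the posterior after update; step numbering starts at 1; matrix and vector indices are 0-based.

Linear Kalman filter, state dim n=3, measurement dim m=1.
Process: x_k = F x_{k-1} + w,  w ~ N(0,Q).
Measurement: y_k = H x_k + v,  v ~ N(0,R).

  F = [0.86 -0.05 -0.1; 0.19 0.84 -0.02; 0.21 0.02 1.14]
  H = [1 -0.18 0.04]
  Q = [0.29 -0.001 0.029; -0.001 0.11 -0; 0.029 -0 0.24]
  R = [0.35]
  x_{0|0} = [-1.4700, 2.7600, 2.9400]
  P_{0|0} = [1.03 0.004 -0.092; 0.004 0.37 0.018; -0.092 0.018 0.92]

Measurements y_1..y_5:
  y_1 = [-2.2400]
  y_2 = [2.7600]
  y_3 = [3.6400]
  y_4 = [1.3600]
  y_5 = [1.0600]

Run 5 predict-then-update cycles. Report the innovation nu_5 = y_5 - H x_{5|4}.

innov = [0.2732]

step 1: x^-=[-1.6962, 1.9803, 3.0981]  P^-=[1.0776 0.1583 0.0205; 0.1583 0.4100 0.0247; 0.0205 0.0247 1.4380]  S=[1.3875]  K=[0.7567; 0.0616; 0.0530]  nu=[-0.3113]  x^+=[-1.9317, 1.9611, 3.0816]  P^+=[0.2831 0.0936 -0.0352; 0.0936 0.4047 0.0202; -0.0352 0.0202 1.4341]
step 2: x^-=[-2.0675, 1.2187, 3.1466]  P^-=[0.5129 0.0975 -0.1181; 0.0975 0.4358 0.0141; -0.1181 0.0141 2.1013]  S=[0.8357]  K=[0.5871; 0.0234; -0.0438]  nu=[4.9210]  x^+=[0.8219, 1.3339, 2.9312]  P^+=[0.2248 0.0860 -0.0966; 0.0860 0.4354 0.0150; -0.0966 0.0150 2.0997]
step 3: x^-=[0.3470, 1.2180, 3.5409]  P^-=[0.4878 0.0852 -0.2632; 0.0852 0.4538 -0.0223; -0.2632 -0.0223 2.9340]  S=[0.8057]  K=[0.5732; 0.0032; -0.1760]  nu=[3.3706]  x^+=[2.2792, 1.2289, 2.9476]  P^+=[0.2230 0.0837 -0.1819; 0.0837 0.4538 -0.0218; -0.1819 -0.0218 2.9090]
step 4: x^-=[1.6039, 1.4064, 3.8635]  P^-=[0.5090 0.0902 -0.4355; 0.0902 0.4683 -0.0942; -0.4355 -0.0942 3.9432]  S=[0.8145]  K=[0.5836; 0.0027; -0.3202]  nu=[-0.1453]  x^+=[1.5191, 1.4060, 3.9100]  P^+=[0.2316 0.0890 -0.2833; 0.0890 0.4683 -0.0935; -0.2833 -0.0935 3.8597]
step 5: x^-=[0.8451, 1.3915, 4.8045]  P^-=[0.5412 0.1063 -0.6353; 0.1063 0.4840 -0.2045; -0.6353 -0.2045 5.1273]  S=[0.8289]  K=[0.5991; 0.0133; -0.4746]  nu=[0.2732]  x^+=[1.0088, 1.3951, 4.6749]  P^+=[0.2436 0.0997 -0.3996; 0.0997 0.4839 -0.1993; -0.3996 -0.1993 4.9406]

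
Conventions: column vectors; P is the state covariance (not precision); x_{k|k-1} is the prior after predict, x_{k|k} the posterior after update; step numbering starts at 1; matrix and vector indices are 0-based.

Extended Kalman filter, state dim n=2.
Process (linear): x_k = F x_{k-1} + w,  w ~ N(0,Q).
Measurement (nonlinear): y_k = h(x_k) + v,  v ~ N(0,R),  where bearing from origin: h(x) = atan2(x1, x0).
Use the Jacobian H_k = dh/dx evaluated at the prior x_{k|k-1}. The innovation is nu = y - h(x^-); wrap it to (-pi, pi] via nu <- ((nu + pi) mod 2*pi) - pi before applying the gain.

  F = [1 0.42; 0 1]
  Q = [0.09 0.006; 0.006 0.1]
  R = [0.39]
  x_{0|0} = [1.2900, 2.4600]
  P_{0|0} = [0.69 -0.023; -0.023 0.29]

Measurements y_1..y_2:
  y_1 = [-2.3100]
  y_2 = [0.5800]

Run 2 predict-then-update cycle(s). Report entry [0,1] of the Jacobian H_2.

step 1: x^-=[2.3232, 2.4600]  P^-=[0.8118 0.1048; 0.1048 0.3900]  H_jac=[-0.2149 0.2029]  S=[0.4344]  K=[-0.3526; 0.1303]  nu=[-3.1240]  x^+=[3.4247, 2.0528]  P^+=[0.7578 0.1248; 0.1248 0.3826]
step 2: x^-=[4.2869, 2.0528]  P^-=[1.0201 0.2915; 0.2915 0.4826]  H_jac=[-0.0909 0.1898]  S=[0.4057]  K=[-0.0921; 0.1604]  nu=[0.1334]  x^+=[4.2746, 2.0742]  P^+=[1.0167 0.2975; 0.2975 0.4722]

H_jac[0,1] = 0.1898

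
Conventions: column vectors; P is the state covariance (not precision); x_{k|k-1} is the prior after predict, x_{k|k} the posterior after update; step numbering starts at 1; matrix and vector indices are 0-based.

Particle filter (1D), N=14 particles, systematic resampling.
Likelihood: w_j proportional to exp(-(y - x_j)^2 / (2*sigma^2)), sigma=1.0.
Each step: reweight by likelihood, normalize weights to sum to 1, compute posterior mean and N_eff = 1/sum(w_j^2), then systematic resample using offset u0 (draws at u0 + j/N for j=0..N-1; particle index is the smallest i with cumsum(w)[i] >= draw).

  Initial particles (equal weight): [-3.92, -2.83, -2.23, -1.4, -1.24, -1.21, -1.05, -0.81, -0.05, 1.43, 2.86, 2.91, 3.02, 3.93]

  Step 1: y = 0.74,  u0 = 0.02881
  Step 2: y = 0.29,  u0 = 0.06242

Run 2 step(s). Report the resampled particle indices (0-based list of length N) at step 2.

step 1: w=[0.0000, 0.0006, 0.0045, 0.0374, 0.0520, 0.0551, 0.0744, 0.1110, 0.2702, 0.2910, 0.0390, 0.0350, 0.0274, 0.0023]  mean=0.3446  Neff=5.3708  idx=[3, 5, 6, 7, 7, 8, 8, 8, 8, 9, 9, 9, 9, 11]
step 2: w=[0.0301, 0.0408, 0.0512, 0.0686, 0.0686, 0.1186, 0.1186, 0.1186, 0.1186, 0.0656, 0.0656, 0.0656, 0.0656, 0.0041]  mean=0.1069  Neff=11.3555  idx=[1, 3, 4, 5, 5, 6, 6, 7, 8, 8, 9, 10, 11, 12]

resampled_idx = [1, 3, 4, 5, 5, 6, 6, 7, 8, 8, 9, 10, 11, 12]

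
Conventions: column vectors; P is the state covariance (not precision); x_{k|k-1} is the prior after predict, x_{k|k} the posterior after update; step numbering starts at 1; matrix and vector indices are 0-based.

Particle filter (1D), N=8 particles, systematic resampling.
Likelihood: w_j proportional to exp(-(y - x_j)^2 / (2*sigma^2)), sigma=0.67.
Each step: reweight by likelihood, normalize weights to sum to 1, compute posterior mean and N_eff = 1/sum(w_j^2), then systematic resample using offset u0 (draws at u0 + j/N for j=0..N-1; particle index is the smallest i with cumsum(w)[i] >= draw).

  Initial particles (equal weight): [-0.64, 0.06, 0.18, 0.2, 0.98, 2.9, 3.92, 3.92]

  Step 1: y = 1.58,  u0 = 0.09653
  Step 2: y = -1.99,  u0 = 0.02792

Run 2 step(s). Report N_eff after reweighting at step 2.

step 1: w=[0.0037, 0.0675, 0.0997, 0.1060, 0.5922, 0.1270, 0.0020, 0.0020]  mean=1.0051  Neff=2.5470  idx=[2, 3, 4, 4, 4, 4, 4, 5]
step 2: w=[0.5105, 0.4633, 0.0052, 0.0052, 0.0052, 0.0052, 0.0052, 0.0000]  mean=0.2102  Neff=2.1034  idx=[0, 0, 0, 0, 1, 1, 1, 1]

N_eff = 2.1034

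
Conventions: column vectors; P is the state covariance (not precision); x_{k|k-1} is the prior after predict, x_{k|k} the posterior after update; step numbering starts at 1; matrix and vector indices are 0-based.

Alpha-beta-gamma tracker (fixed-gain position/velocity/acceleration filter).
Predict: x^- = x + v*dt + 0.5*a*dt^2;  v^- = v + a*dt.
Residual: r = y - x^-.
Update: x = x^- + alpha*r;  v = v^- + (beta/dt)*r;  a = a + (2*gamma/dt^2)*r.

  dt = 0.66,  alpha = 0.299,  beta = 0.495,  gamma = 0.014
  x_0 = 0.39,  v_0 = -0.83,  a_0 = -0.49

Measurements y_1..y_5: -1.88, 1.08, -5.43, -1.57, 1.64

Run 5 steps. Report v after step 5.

step 1: x_pred=-0.2645  r=-1.6155  x^+=-0.7475  v^+=-2.3650  a^+=-0.5938
step 2: x_pred=-2.4378  r=3.5178  x^+=-1.3860  v^+=-0.1186  a^+=-0.3677
step 3: x_pred=-1.5443  r=-3.8857  x^+=-2.7062  v^+=-3.2755  a^+=-0.6175
step 4: x_pred=-5.0025  r=3.4325  x^+=-3.9762  v^+=-1.1087  a^+=-0.3968
step 5: x_pred=-4.7944  r=6.4344  x^+=-2.8705  v^+=3.4551  a^+=0.0167

v_post = 3.4551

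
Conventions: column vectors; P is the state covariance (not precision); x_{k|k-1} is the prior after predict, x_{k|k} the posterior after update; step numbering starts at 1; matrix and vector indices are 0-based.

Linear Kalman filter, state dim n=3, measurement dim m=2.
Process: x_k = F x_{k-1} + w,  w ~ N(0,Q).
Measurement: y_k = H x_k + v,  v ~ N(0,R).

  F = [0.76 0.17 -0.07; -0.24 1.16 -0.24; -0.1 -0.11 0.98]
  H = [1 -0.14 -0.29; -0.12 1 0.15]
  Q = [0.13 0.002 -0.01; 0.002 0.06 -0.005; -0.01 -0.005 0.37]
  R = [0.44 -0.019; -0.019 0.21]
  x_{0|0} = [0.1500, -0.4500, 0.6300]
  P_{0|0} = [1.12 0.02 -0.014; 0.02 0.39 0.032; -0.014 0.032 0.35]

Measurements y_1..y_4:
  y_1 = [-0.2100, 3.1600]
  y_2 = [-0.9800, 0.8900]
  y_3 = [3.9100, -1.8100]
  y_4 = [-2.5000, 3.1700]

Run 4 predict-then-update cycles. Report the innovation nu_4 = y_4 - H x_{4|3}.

step 1: x^-=[-0.0066, -0.7092, 0.6519]  P^-=[0.7958 -0.1043 -0.1334; -0.1043 0.6389 -0.0718; -0.1334 -0.0718 0.7183]  S=[1.4095 -0.3435; -0.3435 0.8848]  K=[0.5985 -0.0160; 0.0594 0.7471; -0.2441 -0.0361]  nu=[-0.1136, 3.7706]  x^+=[-0.1350, 2.1011, 0.5436]  P^+=[0.2841 0.0095 0.0659; 0.0095 0.1705 -0.0909; 0.0659 -0.0909 0.6393]
step 2: x^-=[0.2165, 2.3393, 0.3151]  P^-=[0.2997 0.0027 -0.0459; 0.0027 0.3956 -0.2908; -0.0459 -0.2908 0.9957]  S=[0.8335 -0.0690; -0.0690 0.5461]  K=[0.3730 -0.0265; 0.0922 0.6556; -0.3772 -0.2966]  nu=[-0.7776, -1.4705]  x^+=[-0.0346, 1.3034, 1.0446]  P^+=[0.1821 0.0002 0.0602; 0.0002 0.1621 -0.1746; 0.0602 -0.1746 0.8446]
step 3: x^-=[0.1222, 1.2696, 0.8838]  P^-=[0.2418 0.0264 -0.0700; 0.0264 0.4413 -0.4358; -0.0700 -0.4358 1.2108]  S=[0.7901 -0.0130; -0.0130 0.5475]  K=[0.3268 -0.0161; 0.1265 0.6839; -0.4634 -0.4598]  nu=[4.2219, -3.1975]  x^+=[1.5534, -0.3833, 0.3978]  P^+=[0.1571 0.0027 0.0437; 0.0027 0.1749 -0.2221; 0.0437 -0.2221 0.9309]
step 4: x^-=[1.0875, -0.9129, 0.2767]  P^-=[0.2317 0.0456 -0.0952; 0.0456 0.4852 -0.5104; -0.0952 -0.5104 1.3071]  S=[0.7922 0.0159; 0.0159 0.5673]  K=[0.3194 -0.0028; 0.1445 0.7066; -0.4981 -0.5199]  nu=[-3.6351, 4.1719]  x^+=[-0.0849, 1.5098, -0.0818]  P^+=[0.1509 0.0066 0.0326; 0.0066 0.1822 -0.2382; 0.0326 -0.2382 0.9490]

innov = [-3.6351, 4.1719]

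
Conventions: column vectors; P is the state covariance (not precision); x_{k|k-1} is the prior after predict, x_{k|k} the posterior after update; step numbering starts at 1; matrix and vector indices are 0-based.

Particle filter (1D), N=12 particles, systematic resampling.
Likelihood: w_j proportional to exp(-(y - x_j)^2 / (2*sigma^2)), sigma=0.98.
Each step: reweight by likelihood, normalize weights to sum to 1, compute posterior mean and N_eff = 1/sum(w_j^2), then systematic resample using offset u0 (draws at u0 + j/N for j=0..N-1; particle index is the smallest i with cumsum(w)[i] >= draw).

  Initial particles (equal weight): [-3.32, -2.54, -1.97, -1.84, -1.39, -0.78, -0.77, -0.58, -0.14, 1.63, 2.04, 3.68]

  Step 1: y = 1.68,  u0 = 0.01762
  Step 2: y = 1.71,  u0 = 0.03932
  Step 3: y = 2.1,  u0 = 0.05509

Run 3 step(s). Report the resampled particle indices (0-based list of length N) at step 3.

step 1: w=[0.0000, 0.0000, 0.0004, 0.0007, 0.0031, 0.0178, 0.0183, 0.0291, 0.0742, 0.4156, 0.3890, 0.0519]  mean=1.6001  Neff=2.9967  idx=[5, 8, 9, 9, 9, 9, 9, 10, 10, 10, 10, 10]
step 2: w=[0.0040, 0.0170, 0.1005, 0.1005, 0.1005, 0.1005, 0.1005, 0.0953, 0.0953, 0.0953, 0.0953, 0.0953]  mean=1.7857  Neff=10.3927  idx=[2, 3, 3, 4, 5, 6, 7, 8, 8, 9, 10, 11]
step 3: w=[0.0786, 0.0786, 0.0786, 0.0786, 0.0786, 0.0786, 0.0880, 0.0880, 0.0880, 0.0880, 0.0880, 0.0880]  mean=1.8466  Neff=11.9618  idx=[0, 1, 2, 3, 4, 6, 6, 7, 8, 9, 10, 11]

resampled_idx = [0, 1, 2, 3, 4, 6, 6, 7, 8, 9, 10, 11]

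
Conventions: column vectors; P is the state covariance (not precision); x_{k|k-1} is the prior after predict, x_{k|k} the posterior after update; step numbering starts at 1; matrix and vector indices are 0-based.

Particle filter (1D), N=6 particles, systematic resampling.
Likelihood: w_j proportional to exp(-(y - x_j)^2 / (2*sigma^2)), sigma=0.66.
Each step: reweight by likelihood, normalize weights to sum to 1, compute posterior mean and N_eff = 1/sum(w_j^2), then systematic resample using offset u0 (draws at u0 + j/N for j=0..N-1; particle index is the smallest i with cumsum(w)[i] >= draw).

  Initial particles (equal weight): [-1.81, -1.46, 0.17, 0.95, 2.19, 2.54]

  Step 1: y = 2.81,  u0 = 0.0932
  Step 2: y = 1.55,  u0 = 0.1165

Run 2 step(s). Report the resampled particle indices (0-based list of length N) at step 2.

step 1: w=[0.0000, 0.0000, 0.0002, 0.0119, 0.4066, 0.5813]  mean=2.3783  Neff=1.9867  idx=[4, 4, 5, 5, 5, 5]
step 2: w=[0.2452, 0.2452, 0.1274, 0.1274, 0.1274, 0.1274]  mean=2.3684  Neff=5.4003  idx=[0, 1, 1, 2, 4, 5]

resampled_idx = [0, 1, 1, 2, 4, 5]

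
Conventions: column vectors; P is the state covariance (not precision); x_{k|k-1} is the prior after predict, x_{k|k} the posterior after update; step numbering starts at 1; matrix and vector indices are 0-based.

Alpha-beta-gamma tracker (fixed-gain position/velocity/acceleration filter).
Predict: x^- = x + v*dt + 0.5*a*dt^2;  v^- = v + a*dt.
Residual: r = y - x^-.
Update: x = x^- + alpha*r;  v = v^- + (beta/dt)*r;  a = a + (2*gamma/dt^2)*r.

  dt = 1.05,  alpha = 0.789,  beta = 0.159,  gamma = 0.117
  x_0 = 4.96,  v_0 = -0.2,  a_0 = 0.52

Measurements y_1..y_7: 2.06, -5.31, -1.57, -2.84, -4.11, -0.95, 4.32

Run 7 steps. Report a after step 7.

a_post = 3.2573

step 1: x_pred=5.0366  r=-2.9766  x^+=2.6881  v^+=-0.1047  a^+=-0.1118
step 2: x_pred=2.5165  r=-7.8265  x^+=-3.6586  v^+=-1.4073  a^+=-1.7729
step 3: x_pred=-6.1136  r=4.5436  x^+=-2.5287  v^+=-2.5808  a^+=-0.8086
step 4: x_pred=-5.6842  r=2.8442  x^+=-3.4401  v^+=-2.9991  a^+=-0.2049
step 5: x_pred=-6.7021  r=2.5921  x^+=-4.6569  v^+=-2.8217  a^+=0.3453
step 6: x_pred=-7.4294  r=6.4794  x^+=-2.3171  v^+=-1.4780  a^+=1.7205
step 7: x_pred=-2.9206  r=7.2406  x^+=2.7922  v^+=1.4250  a^+=3.2573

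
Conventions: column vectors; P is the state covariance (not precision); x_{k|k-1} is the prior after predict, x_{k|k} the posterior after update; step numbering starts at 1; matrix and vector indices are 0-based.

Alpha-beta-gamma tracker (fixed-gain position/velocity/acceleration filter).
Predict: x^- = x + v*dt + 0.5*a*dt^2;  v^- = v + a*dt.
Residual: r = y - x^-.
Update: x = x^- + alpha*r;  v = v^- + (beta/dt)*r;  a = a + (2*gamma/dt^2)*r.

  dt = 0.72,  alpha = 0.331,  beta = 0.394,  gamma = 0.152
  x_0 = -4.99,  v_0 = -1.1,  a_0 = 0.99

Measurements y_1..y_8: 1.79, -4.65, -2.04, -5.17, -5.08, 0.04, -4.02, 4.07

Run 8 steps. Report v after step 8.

v_post = 7.7635

step 1: x_pred=-5.5254  r=7.3154  x^+=-3.1040  v^+=3.6159  a^+=5.2799
step 2: x_pred=0.8680  r=-5.5180  x^+=-0.9584  v^+=4.3979  a^+=2.0440
step 3: x_pred=2.7378  r=-4.7778  x^+=1.1564  v^+=3.2550  a^+=-0.7578
step 4: x_pred=3.3036  r=-8.4736  x^+=0.4988  v^+=-1.9275  a^+=-5.7269
step 5: x_pred=-2.3734  r=-2.7066  x^+=-3.2693  v^+=-7.5320  a^+=-7.3141
step 6: x_pred=-10.5881  r=10.6281  x^+=-7.0702  v^+=-6.9822  a^+=-1.0815
step 7: x_pred=-12.3777  r=8.3577  x^+=-9.6113  v^+=-3.1873  a^+=3.8196
step 8: x_pred=-10.9162  r=14.9862  x^+=-5.9557  v^+=7.7635  a^+=12.6078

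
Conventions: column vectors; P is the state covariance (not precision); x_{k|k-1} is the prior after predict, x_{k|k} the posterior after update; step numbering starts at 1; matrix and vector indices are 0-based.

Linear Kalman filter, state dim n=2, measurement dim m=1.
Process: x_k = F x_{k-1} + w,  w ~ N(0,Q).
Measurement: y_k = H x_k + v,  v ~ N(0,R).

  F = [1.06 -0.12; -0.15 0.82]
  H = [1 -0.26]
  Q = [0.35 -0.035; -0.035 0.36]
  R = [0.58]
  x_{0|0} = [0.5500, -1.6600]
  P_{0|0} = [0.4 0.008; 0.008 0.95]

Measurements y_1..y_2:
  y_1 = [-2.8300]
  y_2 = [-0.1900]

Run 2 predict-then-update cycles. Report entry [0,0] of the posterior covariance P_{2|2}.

P_post[0,0] = 0.3254

step 1: x^-=[0.7822, -1.4437]  P^-=[0.8111 -0.1850; -0.1850 1.0058]  S=[1.5553]  K=[0.5524; -0.2871]  nu=[-3.9876]  x^+=[-1.4207, -0.2989]  P^+=[0.3364 0.0617; 0.0617 0.8776]
step 2: x^-=[-1.4700, -0.0320]  P^-=[0.7250 -0.1201; -0.1201 0.9425]  S=[1.4312]  K=[0.5284; -0.2552]  nu=[1.2717]  x^+=[-0.7981, -0.3565]  P^+=[0.3254 0.0728; 0.0728 0.8493]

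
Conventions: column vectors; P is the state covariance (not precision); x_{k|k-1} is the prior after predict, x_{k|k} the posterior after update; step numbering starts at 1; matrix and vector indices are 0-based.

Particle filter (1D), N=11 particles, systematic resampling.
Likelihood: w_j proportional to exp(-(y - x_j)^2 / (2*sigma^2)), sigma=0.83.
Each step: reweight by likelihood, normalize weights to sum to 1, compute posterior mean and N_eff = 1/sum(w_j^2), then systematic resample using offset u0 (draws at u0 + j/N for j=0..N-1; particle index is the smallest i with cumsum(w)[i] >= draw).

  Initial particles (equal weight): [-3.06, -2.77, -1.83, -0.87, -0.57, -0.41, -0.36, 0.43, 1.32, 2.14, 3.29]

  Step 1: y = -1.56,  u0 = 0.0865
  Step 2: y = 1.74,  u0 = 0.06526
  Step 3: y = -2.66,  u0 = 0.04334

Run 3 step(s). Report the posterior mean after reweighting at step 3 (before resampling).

post_mean = -0.4004

step 1: w=[0.0561, 0.0992, 0.2724, 0.2033, 0.1410, 0.1100, 0.1010, 0.0162, 0.0007, 0.0000, 0.0000]  mean=-1.2759  Neff=5.8484  idx=[1, 2, 2, 2, 3, 3, 4, 4, 5, 6, 7]
step 2: w=[0.0000, 0.0002, 0.0002, 0.0002, 0.0170, 0.0170, 0.0496, 0.0496, 0.0832, 0.0971, 0.6859]  mean=0.1386  Neff=2.0312  idx=[6, 8, 9, 10, 10, 10, 10, 10, 10, 10, 10]
step 3: w=[0.4343, 0.2624, 0.2224, 0.0101, 0.0101, 0.0101, 0.0101, 0.0101, 0.0101, 0.0101, 0.0101]  mean=-0.4004  Neff=3.2496  idx=[0, 0, 0, 0, 0, 1, 1, 1, 2, 2, 6]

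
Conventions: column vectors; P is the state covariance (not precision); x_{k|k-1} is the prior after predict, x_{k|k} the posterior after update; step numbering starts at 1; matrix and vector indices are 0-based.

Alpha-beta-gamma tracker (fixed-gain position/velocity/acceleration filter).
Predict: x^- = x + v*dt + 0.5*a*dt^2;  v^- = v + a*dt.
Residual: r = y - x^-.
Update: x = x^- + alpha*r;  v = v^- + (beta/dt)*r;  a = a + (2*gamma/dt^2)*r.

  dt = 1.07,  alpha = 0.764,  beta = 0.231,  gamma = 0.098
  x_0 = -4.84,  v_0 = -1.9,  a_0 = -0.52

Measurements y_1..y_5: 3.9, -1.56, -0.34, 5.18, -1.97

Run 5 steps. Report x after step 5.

step 1: x_pred=-7.1707  r=11.0707  x^+=1.2873  v^+=-0.0664  a^+=1.3752
step 2: x_pred=2.0036  r=-3.5636  x^+=-0.7190  v^+=0.6358  a^+=0.7652
step 3: x_pred=0.3993  r=-0.7393  x^+=-0.1655  v^+=1.2949  a^+=0.6386
step 4: x_pred=1.5856  r=3.5944  x^+=4.3317  v^+=2.7542  a^+=1.2539
step 5: x_pred=7.9966  r=-9.9666  x^+=0.3821  v^+=1.9443  a^+=-0.4523

x_post = 0.3821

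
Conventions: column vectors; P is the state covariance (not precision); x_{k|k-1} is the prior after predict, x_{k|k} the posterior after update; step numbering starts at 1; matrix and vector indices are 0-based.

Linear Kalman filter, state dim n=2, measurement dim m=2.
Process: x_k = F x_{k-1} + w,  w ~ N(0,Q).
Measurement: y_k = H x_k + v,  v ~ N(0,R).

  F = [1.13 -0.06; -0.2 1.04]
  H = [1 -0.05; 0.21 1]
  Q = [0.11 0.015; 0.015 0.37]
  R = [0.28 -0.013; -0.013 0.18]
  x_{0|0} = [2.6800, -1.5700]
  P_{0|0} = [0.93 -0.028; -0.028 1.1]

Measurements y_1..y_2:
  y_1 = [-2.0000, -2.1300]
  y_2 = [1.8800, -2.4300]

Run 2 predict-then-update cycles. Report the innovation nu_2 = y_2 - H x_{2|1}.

innov = [3.0242, -0.5151]

step 1: x^-=[3.1226, -2.1688]  P^-=[1.3053 -0.2971; -0.2971 1.6086]  S=[1.6190 -0.1133; -0.1133 1.7214]  K=[0.8182 0.0405; -0.1711 0.8870]  nu=[-5.2310, -0.6169]  x^+=[-1.1826, -1.8209]  P^+=[0.2260 -0.0508; -0.0508 0.1726]
step 2: x^-=[-1.2271, -1.6573]  P^-=[0.4061 -0.1072; -0.1072 0.5868]  S=[0.6983 -0.0631; -0.0631 0.7397]  K=[0.5911 0.0208; -0.1275 0.7520]  nu=[3.0242, -0.5151]  x^+=[0.5500, -2.4303]  P^+=[0.1633 -0.0382; -0.0382 0.1450]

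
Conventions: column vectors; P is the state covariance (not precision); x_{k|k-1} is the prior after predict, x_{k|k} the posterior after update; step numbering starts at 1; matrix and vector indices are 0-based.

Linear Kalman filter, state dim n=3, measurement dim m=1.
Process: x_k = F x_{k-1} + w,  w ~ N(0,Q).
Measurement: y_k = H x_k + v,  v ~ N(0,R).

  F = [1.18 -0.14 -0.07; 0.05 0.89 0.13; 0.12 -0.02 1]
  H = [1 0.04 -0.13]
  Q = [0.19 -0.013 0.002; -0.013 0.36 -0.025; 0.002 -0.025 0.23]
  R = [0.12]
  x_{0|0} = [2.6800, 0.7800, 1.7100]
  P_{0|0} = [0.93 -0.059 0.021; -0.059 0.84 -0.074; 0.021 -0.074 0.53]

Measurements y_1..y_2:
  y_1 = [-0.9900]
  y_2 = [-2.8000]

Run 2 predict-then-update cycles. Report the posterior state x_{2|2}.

x_post = [-2.1960, 1.7675, 1.9779]

step 1: x^-=[2.9335, 1.0505, 2.0160]  P^-=[1.5186 -0.1201 0.1362; -0.1201 1.0145 -0.0360; 0.1362 -0.0360 0.7820]  S=[1.6088]  K=[0.9299; -0.0465; 0.0206]  nu=[-3.7034]  x^+=[-0.5105, 1.2227, 1.9398]  P^+=[0.1273 -0.0505 0.1054; -0.0505 1.0111 -0.0345; 0.1054 -0.0345 0.7813]
step 2: x^-=[-0.9093, 1.3148, 1.8541]  P^-=[0.3895 -0.1727 0.0985; -0.1727 1.1633 0.0303; 0.0985 0.0303 1.0405]  S=[0.4892]  K=[0.7559; -0.2659; -0.0727]  nu=[-1.7022]  x^+=[-2.1960, 1.7675, 1.9779]  P^+=[0.1100 -0.0743 0.1254; -0.0743 1.1287 0.0209; 0.1254 0.0209 1.0379]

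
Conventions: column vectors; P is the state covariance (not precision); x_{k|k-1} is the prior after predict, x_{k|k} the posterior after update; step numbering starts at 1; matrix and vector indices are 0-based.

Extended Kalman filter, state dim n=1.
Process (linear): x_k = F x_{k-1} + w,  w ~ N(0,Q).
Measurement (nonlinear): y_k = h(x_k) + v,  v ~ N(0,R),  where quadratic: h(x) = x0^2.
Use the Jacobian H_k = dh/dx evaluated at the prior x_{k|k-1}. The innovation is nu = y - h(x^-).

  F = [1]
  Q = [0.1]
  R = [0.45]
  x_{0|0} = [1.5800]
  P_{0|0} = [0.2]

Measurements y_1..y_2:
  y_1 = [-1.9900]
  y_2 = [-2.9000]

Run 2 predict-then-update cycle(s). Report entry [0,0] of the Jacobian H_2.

H_jac[0,0] = 0.6913

step 1: x^-=[1.5800]  P^-=[0.3000]  H_jac=[3.1600]  S=[3.4457]  K=[0.2751]  nu=[-4.4864]  x^+=[0.3457]  P^+=[0.0392]
step 2: x^-=[0.3457]  P^-=[0.1392]  H_jac=[0.6913]  S=[0.5165]  K=[0.1863]  nu=[-3.0195]  x^+=[-0.2168]  P^+=[0.1213]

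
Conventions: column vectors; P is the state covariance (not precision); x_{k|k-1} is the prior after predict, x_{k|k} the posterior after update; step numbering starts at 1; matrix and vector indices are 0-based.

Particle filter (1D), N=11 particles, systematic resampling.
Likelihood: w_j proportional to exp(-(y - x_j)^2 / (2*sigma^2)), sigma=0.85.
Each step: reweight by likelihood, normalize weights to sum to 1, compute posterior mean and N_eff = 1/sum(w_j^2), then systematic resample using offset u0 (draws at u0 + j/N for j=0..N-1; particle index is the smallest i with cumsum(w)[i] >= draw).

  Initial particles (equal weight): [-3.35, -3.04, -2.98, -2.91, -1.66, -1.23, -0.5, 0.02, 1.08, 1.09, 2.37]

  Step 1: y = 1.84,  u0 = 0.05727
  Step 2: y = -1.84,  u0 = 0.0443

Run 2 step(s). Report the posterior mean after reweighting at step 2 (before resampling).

post_mean = 1.0855

step 1: w=[0.0000, 0.0000, 0.0000, 0.0000, 0.0001, 0.0006, 0.0098, 0.0440, 0.2919, 0.2950, 0.3585]  mean=1.4815  Neff=3.3025  idx=[8, 8, 8, 8, 9, 9, 9, 10, 10, 10, 10]
step 2: w=[0.1452, 0.1452, 0.1452, 0.1452, 0.1394, 0.1394, 0.1394, 0.0002, 0.0002, 0.0002, 0.0002]  mean=1.0855  Neff=7.0112  idx=[0, 0, 1, 2, 2, 3, 4, 4, 5, 6, 6]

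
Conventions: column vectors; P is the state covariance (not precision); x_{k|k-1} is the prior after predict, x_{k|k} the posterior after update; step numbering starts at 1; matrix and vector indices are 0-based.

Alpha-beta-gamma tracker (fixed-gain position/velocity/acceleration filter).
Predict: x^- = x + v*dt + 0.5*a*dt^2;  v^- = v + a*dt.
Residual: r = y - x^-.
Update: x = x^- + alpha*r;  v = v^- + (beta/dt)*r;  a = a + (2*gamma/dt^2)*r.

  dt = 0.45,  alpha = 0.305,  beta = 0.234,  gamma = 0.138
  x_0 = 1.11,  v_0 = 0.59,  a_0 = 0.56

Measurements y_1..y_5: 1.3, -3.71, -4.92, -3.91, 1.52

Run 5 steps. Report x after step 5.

x_post = -7.5553

step 1: x_pred=1.4322  r=-0.1322  x^+=1.3919  v^+=0.7733  a^+=0.3798
step 2: x_pred=1.7783  r=-5.4883  x^+=0.1044  v^+=-1.9097  a^+=-7.1005
step 3: x_pred=-1.4739  r=-3.4461  x^+=-2.5250  v^+=-6.8969  a^+=-11.7974
step 4: x_pred=-6.8231  r=2.9131  x^+=-5.9346  v^+=-10.6909  a^+=-7.8269
step 5: x_pred=-11.5380  r=13.0580  x^+=-7.5553  v^+=-7.4229  a^+=9.9706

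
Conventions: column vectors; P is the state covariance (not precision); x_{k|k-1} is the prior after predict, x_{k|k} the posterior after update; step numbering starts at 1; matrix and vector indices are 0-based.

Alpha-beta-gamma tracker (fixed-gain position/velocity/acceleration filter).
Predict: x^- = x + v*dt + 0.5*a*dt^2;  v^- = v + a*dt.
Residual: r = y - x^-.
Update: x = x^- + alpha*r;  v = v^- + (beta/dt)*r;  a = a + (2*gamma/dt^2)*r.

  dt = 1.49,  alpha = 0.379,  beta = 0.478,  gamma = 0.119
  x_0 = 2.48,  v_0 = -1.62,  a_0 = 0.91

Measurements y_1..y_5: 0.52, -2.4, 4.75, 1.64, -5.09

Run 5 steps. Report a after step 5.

a_post = -0.8433

step 1: x_pred=1.0763  r=-0.5563  x^+=0.8655  v^+=-0.4426  a^+=0.8504
step 2: x_pred=1.1500  r=-3.5500  x^+=-0.1955  v^+=-0.3144  a^+=0.4698
step 3: x_pred=-0.1424  r=4.8924  x^+=1.7118  v^+=1.9551  a^+=0.9943
step 4: x_pred=5.7286  r=-4.0886  x^+=4.1790  v^+=2.1249  a^+=0.5560
step 5: x_pred=7.9623  r=-13.0523  x^+=3.0155  v^+=-1.2339  a^+=-0.8433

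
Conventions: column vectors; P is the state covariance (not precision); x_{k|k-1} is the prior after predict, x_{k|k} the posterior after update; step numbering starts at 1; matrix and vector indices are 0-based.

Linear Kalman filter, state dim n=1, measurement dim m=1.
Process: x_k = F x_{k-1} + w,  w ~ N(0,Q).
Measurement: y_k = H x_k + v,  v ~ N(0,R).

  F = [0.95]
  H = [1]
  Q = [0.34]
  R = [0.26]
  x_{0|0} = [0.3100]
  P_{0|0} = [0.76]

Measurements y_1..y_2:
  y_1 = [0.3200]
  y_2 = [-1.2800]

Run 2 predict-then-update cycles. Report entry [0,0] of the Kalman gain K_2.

K[0,0] = 0.6697

step 1: x^-=[0.2945]  P^-=[1.0259]  S=[1.2859]  K=[0.7978]  nu=[0.0255]  x^+=[0.3148]  P^+=[0.2074]
step 2: x^-=[0.2991]  P^-=[0.5272]  S=[0.7872]  K=[0.6697]  nu=[-1.5791]  x^+=[-0.7585]  P^+=[0.1741]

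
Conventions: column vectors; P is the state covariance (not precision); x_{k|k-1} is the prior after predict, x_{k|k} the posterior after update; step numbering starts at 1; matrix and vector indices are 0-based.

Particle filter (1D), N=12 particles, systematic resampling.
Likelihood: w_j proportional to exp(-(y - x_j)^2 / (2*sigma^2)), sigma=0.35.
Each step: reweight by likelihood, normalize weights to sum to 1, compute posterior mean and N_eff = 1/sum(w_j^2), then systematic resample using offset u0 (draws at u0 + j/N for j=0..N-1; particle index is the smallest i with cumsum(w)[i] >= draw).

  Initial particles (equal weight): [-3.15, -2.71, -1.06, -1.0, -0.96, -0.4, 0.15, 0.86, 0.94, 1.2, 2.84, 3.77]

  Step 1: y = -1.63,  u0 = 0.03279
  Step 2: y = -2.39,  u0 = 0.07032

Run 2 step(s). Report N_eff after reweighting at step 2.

step 1: w=[0.0001, 0.0135, 0.4187, 0.3121, 0.2524, 0.0033, 0.0000, 0.0000, 0.0000, 0.0000, 0.0000, 0.0000]  mean=-1.0364  Neff=2.9714  idx=[2, 2, 2, 2, 2, 3, 3, 3, 3, 4, 4, 4]
step 2: w=[0.1246, 0.1246, 0.1246, 0.1246, 0.1246, 0.0640, 0.0640, 0.0640, 0.0640, 0.0404, 0.0404, 0.0404]  mean=-1.0325  Neff=10.1144  idx=[0, 1, 1, 2, 3, 3, 4, 5, 6, 8, 9, 11]

N_eff = 10.1144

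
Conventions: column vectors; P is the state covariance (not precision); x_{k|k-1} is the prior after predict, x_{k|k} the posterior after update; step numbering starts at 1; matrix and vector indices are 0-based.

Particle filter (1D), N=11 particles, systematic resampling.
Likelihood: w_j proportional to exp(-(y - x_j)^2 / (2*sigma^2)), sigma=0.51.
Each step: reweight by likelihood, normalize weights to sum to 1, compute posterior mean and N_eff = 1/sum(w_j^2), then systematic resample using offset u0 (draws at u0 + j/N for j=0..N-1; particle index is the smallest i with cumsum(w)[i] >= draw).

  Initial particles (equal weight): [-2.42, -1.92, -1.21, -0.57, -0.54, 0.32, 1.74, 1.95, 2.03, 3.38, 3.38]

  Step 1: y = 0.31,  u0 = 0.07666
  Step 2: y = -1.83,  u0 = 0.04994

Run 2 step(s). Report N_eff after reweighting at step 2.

N_eff = 3.0299

step 1: w=[0.0000, 0.0000, 0.0078, 0.1489, 0.1645, 0.6598, 0.0130, 0.0038, 0.0022, 0.0000, 0.0000]  mean=0.0623  Neff=2.0627  idx=[3, 4, 4, 5, 5, 5, 5, 5, 5, 5, 6]
step 2: w=[0.3640, 0.3143, 0.3143, 0.0011, 0.0011, 0.0011, 0.0011, 0.0011, 0.0011, 0.0011, 0.0000]  mean=-0.5445  Neff=3.0299  idx=[0, 0, 0, 0, 1, 1, 1, 2, 2, 2, 2]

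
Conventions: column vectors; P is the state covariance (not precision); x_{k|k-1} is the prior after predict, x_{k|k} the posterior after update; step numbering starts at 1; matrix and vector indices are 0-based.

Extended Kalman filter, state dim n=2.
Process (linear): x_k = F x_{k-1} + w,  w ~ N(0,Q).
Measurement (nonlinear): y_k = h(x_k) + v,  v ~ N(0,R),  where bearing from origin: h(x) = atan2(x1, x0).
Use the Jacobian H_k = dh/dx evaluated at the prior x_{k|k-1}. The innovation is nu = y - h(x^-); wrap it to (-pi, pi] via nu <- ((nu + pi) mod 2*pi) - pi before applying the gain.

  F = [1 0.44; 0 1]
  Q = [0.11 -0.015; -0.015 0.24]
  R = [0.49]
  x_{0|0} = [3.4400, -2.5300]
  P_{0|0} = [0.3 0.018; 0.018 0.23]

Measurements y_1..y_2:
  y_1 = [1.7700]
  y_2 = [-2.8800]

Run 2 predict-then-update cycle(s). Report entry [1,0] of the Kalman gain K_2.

step 1: x^-=[2.3268, -2.5300]  P^-=[0.4704 0.1042; 0.1042 0.4700]  H_jac=[0.2141 0.1969]  S=[0.5386]  K=[0.2251; 0.2133]  nu=[2.5972]  x^+=[2.9115, -1.9760]  P^+=[0.4431 0.0783; 0.0783 0.4455]
step 2: x^-=[2.0420, -1.9760]  P^-=[0.7083 0.2594; 0.2594 0.6855]  H_jac=[0.2447 0.2529]  S=[0.6084]  K=[0.3927; 0.3893]  nu=[-2.1110]  x^+=[1.2130, -2.7978]  P^+=[0.6144 0.1664; 0.1664 0.5933]

K[1,0] = 0.3893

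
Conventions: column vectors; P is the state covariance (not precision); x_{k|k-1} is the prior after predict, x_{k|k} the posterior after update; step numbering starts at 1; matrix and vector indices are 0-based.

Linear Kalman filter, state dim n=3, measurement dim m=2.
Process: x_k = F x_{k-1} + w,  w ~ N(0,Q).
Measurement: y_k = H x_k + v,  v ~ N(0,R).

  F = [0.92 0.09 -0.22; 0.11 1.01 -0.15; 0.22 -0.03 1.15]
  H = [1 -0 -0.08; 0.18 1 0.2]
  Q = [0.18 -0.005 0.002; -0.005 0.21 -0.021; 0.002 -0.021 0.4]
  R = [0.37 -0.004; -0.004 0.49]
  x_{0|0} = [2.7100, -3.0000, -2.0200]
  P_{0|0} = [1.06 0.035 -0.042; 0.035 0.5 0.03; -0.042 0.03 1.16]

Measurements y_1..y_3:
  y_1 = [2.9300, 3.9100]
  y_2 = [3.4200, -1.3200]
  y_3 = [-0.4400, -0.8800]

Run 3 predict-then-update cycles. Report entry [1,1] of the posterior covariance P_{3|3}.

step 1: x^-=[2.6676, -2.4289, -1.6368]  P^-=[1.1590 0.2186 -0.1177; 0.2186 0.7590 -0.1719; -0.1177 -0.1719 1.9621]  S=[1.5604 0.3837; 0.3837 1.3666]  K=[0.7263 0.0915; 0.0123 0.5556; -0.2276 0.2098]  nu=[0.1315, 6.1861]  x^+=[3.3288, 1.0100, -0.3689]  P^+=[0.2735 -0.0200 0.0636; -0.0200 0.3317 -0.2793; 0.0636 -0.2793 1.8577]
step 2: x^-=[3.2346, 1.4416, 0.2778]  P^-=[0.4861 0.1508 -0.3800; 0.1508 0.6715 -0.6690; -0.3800 -0.6690 2.9221]  S=[0.9356 0.1706; 0.1706 1.0535]  K=[0.5399 0.0667; 0.1243 0.5161; -0.6487 -0.0402]  nu=[0.2076, -3.3993]  x^+=[3.1200, -0.2869, 0.2796]  P^+=[0.1964 0.0028 -0.0384; 0.0028 0.3546 -0.5137; -0.0384 -0.5137 2.5178]
step 3: x^-=[2.7831, 0.0115, 1.0165]  P^-=[0.5074 0.2602 -0.6916; 0.2602 0.7883 -1.0633; -0.6916 -1.0633 3.7556]  S=[1.0120 0.2441; 0.2441 1.0635]  K=[0.5374 0.0771; 0.2117 0.5367; -0.9329 -0.1964]  nu=[-3.1418, -1.5958]  x^+=[0.9717, -1.5100, 4.2608]  P^+=[0.1885 0.0267 -0.1248; 0.0267 0.3811 -0.6189; -0.1248 -0.6189 2.7444]

P_post[1,1] = 0.3811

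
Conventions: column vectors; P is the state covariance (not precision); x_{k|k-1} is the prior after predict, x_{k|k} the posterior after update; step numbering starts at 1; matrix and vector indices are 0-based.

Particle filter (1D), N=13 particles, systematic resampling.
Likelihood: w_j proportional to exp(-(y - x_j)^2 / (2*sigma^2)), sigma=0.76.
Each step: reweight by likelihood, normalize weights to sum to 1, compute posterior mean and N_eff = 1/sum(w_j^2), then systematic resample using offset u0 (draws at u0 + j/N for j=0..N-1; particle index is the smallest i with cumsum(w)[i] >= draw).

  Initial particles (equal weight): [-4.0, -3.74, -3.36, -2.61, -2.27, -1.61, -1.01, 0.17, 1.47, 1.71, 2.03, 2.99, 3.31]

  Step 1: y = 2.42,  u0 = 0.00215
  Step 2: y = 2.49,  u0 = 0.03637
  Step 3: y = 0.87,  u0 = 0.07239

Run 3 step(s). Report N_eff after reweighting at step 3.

N_eff = 6.5805

step 1: w=[0.0000, 0.0000, 0.0000, 0.0000, 0.0000, 0.0000, 0.0000, 0.0038, 0.1408, 0.1988, 0.2696, 0.2321, 0.1549]  mean=2.3015  Neff=4.7645  idx=[7, 8, 9, 9, 9, 10, 10, 10, 11, 11, 11, 12, 12]
step 2: w=[0.0012, 0.0494, 0.0719, 0.0719, 0.0719, 0.1013, 0.1013, 0.1013, 0.0980, 0.0980, 0.0980, 0.0680, 0.0680]  mean=2.3874  Neff=11.5245  idx=[1, 2, 3, 5, 5, 6, 7, 8, 8, 9, 10, 11, 12]
step 3: w=[0.2318, 0.1718, 0.1718, 0.0987, 0.0987, 0.0987, 0.0987, 0.0065, 0.0065, 0.0065, 0.0065, 0.0018, 0.0018]  mean=1.8197  Neff=6.5805  idx=[0, 0, 0, 1, 1, 2, 2, 3, 4, 4, 5, 6, 10]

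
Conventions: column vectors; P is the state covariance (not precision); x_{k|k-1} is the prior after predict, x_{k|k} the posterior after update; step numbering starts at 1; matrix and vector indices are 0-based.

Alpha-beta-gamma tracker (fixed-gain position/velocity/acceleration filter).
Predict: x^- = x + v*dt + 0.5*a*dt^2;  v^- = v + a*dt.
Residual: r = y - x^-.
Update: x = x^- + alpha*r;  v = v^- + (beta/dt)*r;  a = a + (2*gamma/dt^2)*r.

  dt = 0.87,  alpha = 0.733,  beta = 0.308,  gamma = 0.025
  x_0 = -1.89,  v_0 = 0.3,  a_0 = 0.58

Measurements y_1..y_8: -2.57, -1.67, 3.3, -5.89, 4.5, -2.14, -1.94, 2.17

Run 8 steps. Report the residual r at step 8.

resid = 3.6745

step 1: x_pred=-1.4095  r=-1.1605  x^+=-2.2601  v^+=0.3938  a^+=0.5033
step 2: x_pred=-1.7271  r=0.0571  x^+=-1.6852  v^+=0.8519  a^+=0.5071
step 3: x_pred=-0.7522  r=4.0522  x^+=2.2181  v^+=2.7276  a^+=0.7748
step 4: x_pred=4.8843  r=-10.7743  x^+=-3.0133  v^+=-0.4127  a^+=0.0631
step 5: x_pred=-3.3484  r=7.8484  x^+=2.4045  v^+=2.4207  a^+=0.5815
step 6: x_pred=4.7306  r=-6.8706  x^+=-0.3056  v^+=0.4943  a^+=0.1276
step 7: x_pred=0.1728  r=-2.1128  x^+=-1.3759  v^+=-0.1426  a^+=-0.0119
step 8: x_pred=-1.5045  r=3.6745  x^+=1.1889  v^+=1.1479  a^+=0.2308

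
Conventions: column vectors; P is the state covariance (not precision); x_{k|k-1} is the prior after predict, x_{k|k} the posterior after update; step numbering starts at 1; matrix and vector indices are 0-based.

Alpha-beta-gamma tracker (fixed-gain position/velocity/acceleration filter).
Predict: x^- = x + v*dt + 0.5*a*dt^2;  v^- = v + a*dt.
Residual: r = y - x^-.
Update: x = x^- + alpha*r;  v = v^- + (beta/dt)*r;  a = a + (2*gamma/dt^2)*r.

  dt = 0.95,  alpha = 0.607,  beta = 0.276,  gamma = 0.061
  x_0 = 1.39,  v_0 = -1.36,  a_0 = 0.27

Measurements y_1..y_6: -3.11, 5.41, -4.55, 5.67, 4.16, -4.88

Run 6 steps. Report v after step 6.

step 1: x_pred=0.2198  r=-3.3298  x^+=-1.8014  v^+=-2.0709  a^+=-0.1801
step 2: x_pred=-3.8500  r=9.2600  x^+=1.7708  v^+=0.4483  a^+=1.0716
step 3: x_pred=2.6802  r=-7.2302  x^+=-1.7085  v^+=-0.6343  a^+=0.0943
step 4: x_pred=-2.2685  r=7.9385  x^+=2.5502  v^+=1.7616  a^+=1.1674
step 5: x_pred=4.7505  r=-0.5905  x^+=4.3921  v^+=2.6991  a^+=1.0876
step 6: x_pred=7.4470  r=-12.3270  x^+=-0.0355  v^+=0.1510  a^+=-0.5788

v_post = 0.1510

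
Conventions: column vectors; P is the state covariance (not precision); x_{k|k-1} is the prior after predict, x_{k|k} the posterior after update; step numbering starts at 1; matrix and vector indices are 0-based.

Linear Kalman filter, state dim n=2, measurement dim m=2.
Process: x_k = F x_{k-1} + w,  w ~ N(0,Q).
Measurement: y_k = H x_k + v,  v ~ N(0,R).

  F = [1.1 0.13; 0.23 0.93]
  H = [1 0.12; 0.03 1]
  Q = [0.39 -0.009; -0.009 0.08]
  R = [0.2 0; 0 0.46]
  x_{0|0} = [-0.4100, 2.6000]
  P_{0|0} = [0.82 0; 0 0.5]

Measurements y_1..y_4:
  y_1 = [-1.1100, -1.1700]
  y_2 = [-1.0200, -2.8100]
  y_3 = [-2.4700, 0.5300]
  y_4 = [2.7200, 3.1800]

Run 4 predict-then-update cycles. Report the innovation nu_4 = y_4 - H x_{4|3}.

innov = [5.2038, 4.3081]

step 1: x^-=[-0.1130, 2.3237]  P^-=[1.3906 0.2589; 0.2589 0.5558]  S=[1.6608 0.3683; 0.3683 1.0326]  K=[0.8595 -0.0154; 0.0815 0.5167]  nu=[-1.2758, -3.4903]  x^+=[-1.1559, 0.4162]  P^+=[0.1734 -0.0123; -0.0123 0.2381]
step 2: x^-=[-1.2174, 0.1212]  P^-=[0.6003 0.0507; 0.0507 0.2898]  S=[0.8166 0.1037; 0.1037 0.7534]  K=[0.7439 -0.0112; 0.0566 0.3789]  nu=[0.1828, -2.8947]  x^+=[-1.0490, -0.9653]  P^+=[0.1499 -0.0096; -0.0096 0.1746]
step 3: x^-=[-1.2794, -1.1390]  P^-=[0.5716 0.0399; 0.0399 0.2348]  S=[0.7846 0.0854; 0.0854 0.6977]  K=[0.7356 -0.0082; 0.0506 0.3321]  nu=[-1.0539, 1.7074]  x^+=[-2.0687, -0.6254]  P^+=[0.1481 -0.0082; -0.0082 0.1530]
step 4: x^-=[-2.3569, -1.0574]  P^-=[0.5694 0.0383; 0.0383 0.2166]  S=[0.7817 0.0815; 0.0815 0.6794]  K=[0.7350 -0.0067; 0.0494 0.3146]  nu=[5.2038, 4.3081]  x^+=[1.4391, 0.5552]  P^+=[0.1479 -0.0075; -0.0075 0.1449]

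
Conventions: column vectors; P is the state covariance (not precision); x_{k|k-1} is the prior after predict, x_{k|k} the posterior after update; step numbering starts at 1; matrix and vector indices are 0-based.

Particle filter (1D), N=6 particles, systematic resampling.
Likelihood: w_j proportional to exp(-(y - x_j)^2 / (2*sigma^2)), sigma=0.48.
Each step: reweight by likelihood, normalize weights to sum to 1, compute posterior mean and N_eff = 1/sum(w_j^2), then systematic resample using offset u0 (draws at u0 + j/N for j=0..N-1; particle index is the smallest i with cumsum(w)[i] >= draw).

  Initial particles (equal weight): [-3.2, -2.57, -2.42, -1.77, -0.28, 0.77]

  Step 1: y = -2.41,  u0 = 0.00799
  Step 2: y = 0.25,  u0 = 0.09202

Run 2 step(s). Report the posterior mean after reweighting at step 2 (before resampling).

step 1: w=[0.0987, 0.3617, 0.3823, 0.1572, 0.0000, 0.0000]  mean=-2.4490  Neff=3.2104  idx=[0, 1, 1, 2, 2, 2]
step 2: w=[0.0000, 0.0502, 0.0502, 0.2999, 0.2999, 0.2999]  mean=-2.4351  Neff=3.6392  idx=[2, 3, 4, 4, 5, 5]

post_mean = -2.4351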